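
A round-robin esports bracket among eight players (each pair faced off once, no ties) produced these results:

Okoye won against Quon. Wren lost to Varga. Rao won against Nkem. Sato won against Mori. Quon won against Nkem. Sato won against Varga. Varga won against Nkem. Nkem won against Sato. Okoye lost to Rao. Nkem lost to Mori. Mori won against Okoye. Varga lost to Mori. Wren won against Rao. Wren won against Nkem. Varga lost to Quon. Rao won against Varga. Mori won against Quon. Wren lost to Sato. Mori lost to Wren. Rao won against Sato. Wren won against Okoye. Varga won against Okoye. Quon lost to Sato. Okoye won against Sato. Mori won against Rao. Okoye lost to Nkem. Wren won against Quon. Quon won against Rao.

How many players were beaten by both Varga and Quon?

Varga beat: Okoye, Nkem, Wren.
Quon beat: Rao, Nkem, Varga.
Both beat: Nkem — 1.

1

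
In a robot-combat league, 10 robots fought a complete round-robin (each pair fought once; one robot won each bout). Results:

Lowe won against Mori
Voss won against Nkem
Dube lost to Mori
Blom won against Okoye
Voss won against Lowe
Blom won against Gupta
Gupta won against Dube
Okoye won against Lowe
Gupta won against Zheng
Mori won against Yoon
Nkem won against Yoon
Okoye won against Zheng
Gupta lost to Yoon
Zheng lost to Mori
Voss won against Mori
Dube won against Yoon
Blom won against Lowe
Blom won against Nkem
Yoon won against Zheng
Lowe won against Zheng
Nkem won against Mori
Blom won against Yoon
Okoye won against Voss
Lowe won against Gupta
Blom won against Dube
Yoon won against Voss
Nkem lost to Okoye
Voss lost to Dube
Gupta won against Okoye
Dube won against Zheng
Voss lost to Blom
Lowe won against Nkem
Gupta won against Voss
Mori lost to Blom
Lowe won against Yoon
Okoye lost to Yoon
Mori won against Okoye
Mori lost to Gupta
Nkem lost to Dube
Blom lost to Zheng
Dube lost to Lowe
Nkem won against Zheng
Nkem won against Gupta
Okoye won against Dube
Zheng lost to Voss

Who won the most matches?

Blom

Win totals: Blom 8, Okoye 5, Yoon 4, Nkem 4, Dube 4, Lowe 6, Mori 4, Gupta 5, Zheng 1, Voss 4.
Blom leads with 8 wins (next highest: 6).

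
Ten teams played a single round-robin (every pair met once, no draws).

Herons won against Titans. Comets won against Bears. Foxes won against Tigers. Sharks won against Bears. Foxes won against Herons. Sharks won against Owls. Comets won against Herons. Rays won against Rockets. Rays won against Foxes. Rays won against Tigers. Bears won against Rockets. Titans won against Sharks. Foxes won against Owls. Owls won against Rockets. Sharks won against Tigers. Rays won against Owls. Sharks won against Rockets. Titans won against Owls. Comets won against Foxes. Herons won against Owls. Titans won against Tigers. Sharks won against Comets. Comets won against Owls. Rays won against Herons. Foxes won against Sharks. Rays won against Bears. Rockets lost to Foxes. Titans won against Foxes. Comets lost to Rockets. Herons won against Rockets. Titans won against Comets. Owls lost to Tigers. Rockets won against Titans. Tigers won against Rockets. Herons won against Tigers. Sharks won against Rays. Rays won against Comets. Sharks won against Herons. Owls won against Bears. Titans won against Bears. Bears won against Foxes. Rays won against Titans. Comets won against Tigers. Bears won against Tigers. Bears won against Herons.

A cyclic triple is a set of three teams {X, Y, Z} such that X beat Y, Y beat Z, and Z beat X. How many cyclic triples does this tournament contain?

21

Win totals: Foxes 5, Sharks 7, Comets 5, Rockets 2, Tigers 2, Rays 8, Bears 4, Owls 2, Herons 4, Titans 6.
A team with w wins dominates both others in C(w,2) triples; summing gives 10 + 21 + 10 + 1 + 1 + 28 + 6 + 1 + 6 + 15 = 99 transitive triples.
Total triples C(10,3) = 120, so cyclic triples = 120 − 99 = 21.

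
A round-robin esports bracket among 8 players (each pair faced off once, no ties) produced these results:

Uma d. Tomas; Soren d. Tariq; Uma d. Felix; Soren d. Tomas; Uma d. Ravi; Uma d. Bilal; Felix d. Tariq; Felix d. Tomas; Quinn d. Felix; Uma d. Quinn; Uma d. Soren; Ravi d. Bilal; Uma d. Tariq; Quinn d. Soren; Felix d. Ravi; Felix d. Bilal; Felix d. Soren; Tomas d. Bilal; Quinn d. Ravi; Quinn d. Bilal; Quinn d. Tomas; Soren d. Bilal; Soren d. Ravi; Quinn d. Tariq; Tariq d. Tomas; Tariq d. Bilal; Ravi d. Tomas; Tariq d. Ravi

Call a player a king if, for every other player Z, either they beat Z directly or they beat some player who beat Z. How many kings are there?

Tariq cannot reach Soren, Quinn, Uma, Felix in two steps.
Tomas cannot reach Tariq, Ravi, Soren, Quinn, Uma, Felix in two steps.
Ravi cannot reach Tariq, Soren, Quinn, Uma, Felix in two steps.
Soren cannot reach Quinn, Uma, Felix in two steps.
Quinn cannot reach Uma in two steps.
Bilal cannot reach Tariq, Tomas, Ravi, Soren, Quinn, Uma, Felix in two steps.
Uma reaches everyone (king).
Felix cannot reach Quinn, Uma in two steps.
Kings: Uma — 1.

1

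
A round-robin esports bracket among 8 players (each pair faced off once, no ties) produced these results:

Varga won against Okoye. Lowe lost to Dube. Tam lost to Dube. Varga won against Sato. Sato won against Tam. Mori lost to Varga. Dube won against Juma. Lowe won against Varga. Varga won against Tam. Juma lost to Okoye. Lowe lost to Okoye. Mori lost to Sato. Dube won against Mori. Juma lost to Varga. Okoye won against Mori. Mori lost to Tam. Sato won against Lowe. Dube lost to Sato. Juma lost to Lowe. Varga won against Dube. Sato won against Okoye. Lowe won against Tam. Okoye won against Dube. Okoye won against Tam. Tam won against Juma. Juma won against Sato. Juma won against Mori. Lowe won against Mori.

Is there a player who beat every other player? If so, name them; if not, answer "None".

Highest win total is Varga with 6 (out of 7 possible).
Varga lost to Lowe, so no player went undefeated.

None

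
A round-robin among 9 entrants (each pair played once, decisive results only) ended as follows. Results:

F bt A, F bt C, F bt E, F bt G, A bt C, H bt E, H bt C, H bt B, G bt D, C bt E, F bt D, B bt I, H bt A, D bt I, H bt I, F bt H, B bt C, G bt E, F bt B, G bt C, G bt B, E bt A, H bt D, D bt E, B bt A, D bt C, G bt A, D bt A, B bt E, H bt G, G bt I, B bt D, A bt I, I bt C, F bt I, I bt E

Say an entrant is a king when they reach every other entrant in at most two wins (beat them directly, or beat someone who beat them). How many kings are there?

A cannot reach B, D, F, G, H in two steps.
B cannot reach F, G, H in two steps.
C cannot reach B, D, F, G, H, I in two steps.
D cannot reach B, F, G, H in two steps.
E cannot reach B, D, F, G, H in two steps.
F reaches everyone (king).
G cannot reach F, H in two steps.
H cannot reach F in two steps.
I cannot reach B, D, F, G, H in two steps.
Kings: F — 1.

1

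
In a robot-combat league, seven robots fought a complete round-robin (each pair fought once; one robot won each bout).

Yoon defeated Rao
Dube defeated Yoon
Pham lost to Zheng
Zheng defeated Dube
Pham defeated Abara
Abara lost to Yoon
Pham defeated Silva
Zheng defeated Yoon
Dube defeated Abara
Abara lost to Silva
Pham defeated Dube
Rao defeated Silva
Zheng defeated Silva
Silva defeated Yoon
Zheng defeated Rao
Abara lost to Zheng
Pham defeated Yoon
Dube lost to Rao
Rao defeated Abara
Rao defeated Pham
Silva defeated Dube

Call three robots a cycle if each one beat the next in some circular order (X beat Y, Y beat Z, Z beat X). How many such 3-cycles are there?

Win totals: Rao 4, Pham 4, Zheng 6, Abara 0, Silva 3, Yoon 2, Dube 2.
A robot with w wins dominates both others in C(w,2) triples; summing gives 6 + 6 + 15 + 0 + 3 + 1 + 1 = 32 transitive triples.
Total triples C(7,3) = 35, so cyclic triples = 35 − 32 = 3.

3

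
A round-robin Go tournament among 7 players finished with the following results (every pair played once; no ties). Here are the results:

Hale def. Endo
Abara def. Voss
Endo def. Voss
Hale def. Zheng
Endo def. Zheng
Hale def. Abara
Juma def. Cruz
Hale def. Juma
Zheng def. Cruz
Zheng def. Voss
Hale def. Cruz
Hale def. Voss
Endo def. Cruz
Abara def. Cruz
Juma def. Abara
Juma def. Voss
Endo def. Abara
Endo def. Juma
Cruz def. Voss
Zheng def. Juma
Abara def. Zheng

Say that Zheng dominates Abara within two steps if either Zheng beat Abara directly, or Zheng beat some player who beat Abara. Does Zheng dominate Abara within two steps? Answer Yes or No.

Zheng did not beat Abara directly.
Zheng beat Voss, Cruz, Juma. Of those, Juma beat Abara.

Yes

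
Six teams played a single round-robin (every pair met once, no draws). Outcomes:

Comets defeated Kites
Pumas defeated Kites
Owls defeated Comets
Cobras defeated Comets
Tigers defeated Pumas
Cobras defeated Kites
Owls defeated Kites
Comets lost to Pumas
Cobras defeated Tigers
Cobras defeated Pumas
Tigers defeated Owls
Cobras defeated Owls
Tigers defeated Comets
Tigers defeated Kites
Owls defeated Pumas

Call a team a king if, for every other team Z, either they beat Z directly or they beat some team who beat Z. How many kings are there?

Tigers cannot reach Cobras in two steps.
Cobras reaches everyone (king).
Owls cannot reach Tigers, Cobras in two steps.
Comets cannot reach Tigers, Cobras, Owls, Pumas in two steps.
Pumas cannot reach Tigers, Cobras, Owls in two steps.
Kites cannot reach Tigers, Cobras, Owls, Comets, Pumas in two steps.
Kings: Cobras — 1.

1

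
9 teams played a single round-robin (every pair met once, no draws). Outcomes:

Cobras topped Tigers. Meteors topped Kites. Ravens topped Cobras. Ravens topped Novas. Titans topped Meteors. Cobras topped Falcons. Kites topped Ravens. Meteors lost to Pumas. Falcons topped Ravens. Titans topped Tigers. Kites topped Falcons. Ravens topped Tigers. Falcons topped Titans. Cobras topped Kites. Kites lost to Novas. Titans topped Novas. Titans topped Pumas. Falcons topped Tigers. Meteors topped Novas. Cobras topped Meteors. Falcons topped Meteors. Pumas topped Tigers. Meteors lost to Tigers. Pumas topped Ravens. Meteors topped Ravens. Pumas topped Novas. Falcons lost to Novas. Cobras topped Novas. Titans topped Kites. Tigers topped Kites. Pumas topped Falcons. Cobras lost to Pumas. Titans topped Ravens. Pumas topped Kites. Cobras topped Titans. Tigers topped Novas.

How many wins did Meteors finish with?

Meteors' results: beat Kites, Novas, Ravens; lost to Tigers, Falcons, Titans, Cobras, Pumas.
That is 3 wins.

3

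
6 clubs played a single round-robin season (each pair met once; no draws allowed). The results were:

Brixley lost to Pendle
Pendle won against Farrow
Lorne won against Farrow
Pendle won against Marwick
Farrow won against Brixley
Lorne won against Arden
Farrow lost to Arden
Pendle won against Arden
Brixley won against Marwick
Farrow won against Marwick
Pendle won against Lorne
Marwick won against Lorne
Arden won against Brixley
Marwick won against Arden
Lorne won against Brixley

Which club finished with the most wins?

Pendle

Win totals: Pendle 5, Farrow 2, Marwick 2, Lorne 3, Brixley 1, Arden 2.
Pendle leads with 5 wins (next highest: 3).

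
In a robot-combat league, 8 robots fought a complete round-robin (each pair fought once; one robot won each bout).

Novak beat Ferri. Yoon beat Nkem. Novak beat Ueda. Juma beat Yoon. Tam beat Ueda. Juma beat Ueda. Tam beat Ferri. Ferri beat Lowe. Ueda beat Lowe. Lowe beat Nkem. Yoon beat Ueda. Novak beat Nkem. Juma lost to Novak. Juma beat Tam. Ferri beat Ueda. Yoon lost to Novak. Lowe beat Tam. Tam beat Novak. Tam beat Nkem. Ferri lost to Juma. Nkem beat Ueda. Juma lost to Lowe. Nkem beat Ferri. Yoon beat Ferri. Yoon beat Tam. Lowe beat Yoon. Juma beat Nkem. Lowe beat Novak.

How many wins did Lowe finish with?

Lowe's results: beat Nkem, Tam, Novak, Juma, Yoon; lost to Ueda, Ferri.
That is 5 wins.

5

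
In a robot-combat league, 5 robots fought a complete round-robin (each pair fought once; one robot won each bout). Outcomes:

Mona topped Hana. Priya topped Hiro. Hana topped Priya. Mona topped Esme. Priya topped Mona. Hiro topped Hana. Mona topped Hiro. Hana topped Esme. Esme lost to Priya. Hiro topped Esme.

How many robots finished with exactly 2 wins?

2

Win totals: Mona 3, Priya 3, Esme 0, Hiro 2, Hana 2.
Exactly 2: Hiro, Hana — 2 robots.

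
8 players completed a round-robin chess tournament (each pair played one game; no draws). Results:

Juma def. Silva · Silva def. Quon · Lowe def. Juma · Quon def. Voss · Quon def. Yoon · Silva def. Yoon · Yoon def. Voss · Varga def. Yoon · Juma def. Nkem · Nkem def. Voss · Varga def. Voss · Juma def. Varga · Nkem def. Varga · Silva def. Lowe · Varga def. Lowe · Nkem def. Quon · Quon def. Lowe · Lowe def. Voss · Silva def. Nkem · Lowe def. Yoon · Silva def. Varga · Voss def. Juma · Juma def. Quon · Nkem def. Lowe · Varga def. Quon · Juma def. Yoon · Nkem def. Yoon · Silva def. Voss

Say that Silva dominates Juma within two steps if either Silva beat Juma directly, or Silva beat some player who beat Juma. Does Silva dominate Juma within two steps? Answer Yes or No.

Yes

Silva did not beat Juma directly.
Silva beat Quon, Lowe, Yoon, Varga, Voss, Nkem. Of those, Lowe beat Juma.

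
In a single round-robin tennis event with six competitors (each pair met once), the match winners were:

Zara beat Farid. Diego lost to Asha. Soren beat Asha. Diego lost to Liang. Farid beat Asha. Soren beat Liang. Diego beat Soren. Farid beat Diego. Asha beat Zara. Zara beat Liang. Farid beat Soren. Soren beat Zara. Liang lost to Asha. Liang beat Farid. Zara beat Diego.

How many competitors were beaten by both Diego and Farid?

Diego beat: Soren.
Farid beat: Diego, Asha, Soren.
Both beat: Soren — 1.

1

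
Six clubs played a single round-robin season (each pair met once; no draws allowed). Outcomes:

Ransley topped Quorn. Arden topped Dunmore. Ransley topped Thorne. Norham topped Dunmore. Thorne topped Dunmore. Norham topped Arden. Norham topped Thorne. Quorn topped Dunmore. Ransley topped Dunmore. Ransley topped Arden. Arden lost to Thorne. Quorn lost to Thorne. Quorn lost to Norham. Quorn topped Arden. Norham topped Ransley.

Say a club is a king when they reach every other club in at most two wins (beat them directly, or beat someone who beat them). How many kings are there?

Thorne cannot reach Ransley, Norham in two steps.
Quorn cannot reach Thorne, Ransley, Norham in two steps.
Ransley cannot reach Norham in two steps.
Norham reaches everyone (king).
Dunmore cannot reach Thorne, Quorn, Ransley, Norham, Arden in two steps.
Arden cannot reach Thorne, Quorn, Ransley, Norham in two steps.
Kings: Norham — 1.

1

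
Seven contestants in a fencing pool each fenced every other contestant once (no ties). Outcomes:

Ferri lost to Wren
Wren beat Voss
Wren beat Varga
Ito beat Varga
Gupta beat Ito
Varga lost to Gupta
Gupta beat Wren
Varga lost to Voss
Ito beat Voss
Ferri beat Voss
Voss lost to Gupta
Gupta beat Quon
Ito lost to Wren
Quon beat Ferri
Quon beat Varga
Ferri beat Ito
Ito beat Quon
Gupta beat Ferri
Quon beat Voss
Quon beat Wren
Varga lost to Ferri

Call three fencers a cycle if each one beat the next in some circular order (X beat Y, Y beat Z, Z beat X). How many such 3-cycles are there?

2

Win totals: Gupta 6, Varga 0, Quon 4, Wren 4, Ito 3, Voss 1, Ferri 3.
A fencer with w wins dominates both others in C(w,2) triples; summing gives 15 + 0 + 6 + 6 + 3 + 0 + 3 = 33 transitive triples.
Total triples C(7,3) = 35, so cyclic triples = 35 − 33 = 2.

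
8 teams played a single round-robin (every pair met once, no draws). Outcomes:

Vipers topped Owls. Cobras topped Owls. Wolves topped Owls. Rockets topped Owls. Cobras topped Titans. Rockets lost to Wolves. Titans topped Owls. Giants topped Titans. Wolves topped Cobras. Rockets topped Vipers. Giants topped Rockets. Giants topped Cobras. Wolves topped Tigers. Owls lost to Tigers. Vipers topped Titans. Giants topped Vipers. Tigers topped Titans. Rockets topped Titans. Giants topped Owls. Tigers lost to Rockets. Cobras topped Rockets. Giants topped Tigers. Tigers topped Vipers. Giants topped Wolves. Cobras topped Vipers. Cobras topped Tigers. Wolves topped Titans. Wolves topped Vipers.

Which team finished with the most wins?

Giants

Win totals: Wolves 6, Cobras 5, Vipers 2, Tigers 3, Rockets 4, Giants 7, Owls 0, Titans 1.
Giants leads with 7 wins (next highest: 6).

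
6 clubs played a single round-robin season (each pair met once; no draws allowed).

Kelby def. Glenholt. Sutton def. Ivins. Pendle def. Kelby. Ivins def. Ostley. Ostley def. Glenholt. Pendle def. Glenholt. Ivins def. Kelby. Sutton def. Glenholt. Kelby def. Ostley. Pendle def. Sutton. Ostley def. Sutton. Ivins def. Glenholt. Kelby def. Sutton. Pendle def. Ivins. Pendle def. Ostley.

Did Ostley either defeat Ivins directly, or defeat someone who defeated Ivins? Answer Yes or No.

Yes

Ostley did not beat Ivins directly.
Ostley beat Glenholt, Sutton. Of those, Sutton beat Ivins.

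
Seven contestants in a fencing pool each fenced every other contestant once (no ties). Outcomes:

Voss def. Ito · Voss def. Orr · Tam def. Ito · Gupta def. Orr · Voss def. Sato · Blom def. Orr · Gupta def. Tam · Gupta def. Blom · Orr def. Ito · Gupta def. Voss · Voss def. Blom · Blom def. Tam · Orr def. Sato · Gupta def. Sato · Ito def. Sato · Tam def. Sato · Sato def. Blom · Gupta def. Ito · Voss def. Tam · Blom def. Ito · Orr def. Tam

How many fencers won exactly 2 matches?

Win totals: Sato 1, Orr 3, Blom 3, Voss 5, Gupta 6, Tam 2, Ito 1.
Exactly 2: Tam — 1 fencer.

1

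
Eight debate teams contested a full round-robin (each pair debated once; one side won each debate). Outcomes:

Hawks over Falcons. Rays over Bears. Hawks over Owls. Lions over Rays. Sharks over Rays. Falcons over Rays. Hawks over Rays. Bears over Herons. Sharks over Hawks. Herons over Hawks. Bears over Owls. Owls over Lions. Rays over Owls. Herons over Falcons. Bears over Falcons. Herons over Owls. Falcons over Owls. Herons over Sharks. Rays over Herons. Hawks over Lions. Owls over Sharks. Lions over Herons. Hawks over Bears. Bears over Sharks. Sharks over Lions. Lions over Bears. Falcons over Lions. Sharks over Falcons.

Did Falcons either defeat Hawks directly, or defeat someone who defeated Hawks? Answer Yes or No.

No

Falcons did not beat Hawks directly.
Falcons beat Rays, Lions, Owls, but each of them lost to Hawks. No two-step path.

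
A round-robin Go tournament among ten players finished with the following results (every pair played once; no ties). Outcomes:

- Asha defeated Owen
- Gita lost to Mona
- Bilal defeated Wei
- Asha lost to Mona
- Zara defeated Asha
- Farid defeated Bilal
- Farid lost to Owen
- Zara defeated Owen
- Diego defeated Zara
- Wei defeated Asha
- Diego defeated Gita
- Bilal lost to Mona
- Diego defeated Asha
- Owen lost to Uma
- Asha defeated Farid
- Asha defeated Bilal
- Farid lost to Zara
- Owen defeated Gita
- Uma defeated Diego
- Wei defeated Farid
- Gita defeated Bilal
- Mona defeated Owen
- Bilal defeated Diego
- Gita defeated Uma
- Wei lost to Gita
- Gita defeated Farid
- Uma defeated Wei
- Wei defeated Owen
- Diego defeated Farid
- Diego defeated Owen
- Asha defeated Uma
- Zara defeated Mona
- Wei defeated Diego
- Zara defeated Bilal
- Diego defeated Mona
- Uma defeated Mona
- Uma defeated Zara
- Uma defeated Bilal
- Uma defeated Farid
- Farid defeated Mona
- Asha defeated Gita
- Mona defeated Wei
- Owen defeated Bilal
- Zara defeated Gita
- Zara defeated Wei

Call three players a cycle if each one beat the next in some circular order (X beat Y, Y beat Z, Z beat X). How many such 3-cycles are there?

26

Win totals: Uma 7, Zara 7, Diego 6, Gita 4, Owen 3, Farid 2, Bilal 2, Asha 5, Mona 5, Wei 4.
A player with w wins dominates both others in C(w,2) triples; summing gives 21 + 21 + 15 + 6 + 3 + 1 + 1 + 10 + 10 + 6 = 94 transitive triples.
Total triples C(10,3) = 120, so cyclic triples = 120 − 94 = 26.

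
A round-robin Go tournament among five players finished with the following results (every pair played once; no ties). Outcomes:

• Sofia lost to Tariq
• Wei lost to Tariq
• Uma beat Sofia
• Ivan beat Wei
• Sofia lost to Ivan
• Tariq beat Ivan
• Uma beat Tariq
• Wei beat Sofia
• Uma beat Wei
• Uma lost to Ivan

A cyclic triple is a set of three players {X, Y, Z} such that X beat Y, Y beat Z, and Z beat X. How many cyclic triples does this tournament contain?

1

Win totals: Sofia 0, Wei 1, Uma 3, Ivan 3, Tariq 3.
A player with w wins dominates both others in C(w,2) triples; summing gives 0 + 0 + 3 + 3 + 3 = 9 transitive triples.
Total triples C(5,3) = 10, so cyclic triples = 10 − 9 = 1.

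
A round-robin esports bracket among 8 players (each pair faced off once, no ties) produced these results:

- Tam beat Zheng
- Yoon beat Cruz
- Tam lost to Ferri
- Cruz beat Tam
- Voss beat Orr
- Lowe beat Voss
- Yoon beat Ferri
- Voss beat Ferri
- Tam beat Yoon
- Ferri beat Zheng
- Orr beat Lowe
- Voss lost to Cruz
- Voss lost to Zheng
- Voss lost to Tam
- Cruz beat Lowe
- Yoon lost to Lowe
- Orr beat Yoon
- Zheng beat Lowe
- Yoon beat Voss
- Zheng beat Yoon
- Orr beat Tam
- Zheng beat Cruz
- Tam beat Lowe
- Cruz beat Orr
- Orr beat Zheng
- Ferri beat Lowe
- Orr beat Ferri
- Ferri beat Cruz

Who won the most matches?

Win totals: Tam 4, Zheng 4, Yoon 3, Orr 5, Cruz 4, Voss 2, Lowe 2, Ferri 4.
Orr leads with 5 wins (next highest: 4).

Orr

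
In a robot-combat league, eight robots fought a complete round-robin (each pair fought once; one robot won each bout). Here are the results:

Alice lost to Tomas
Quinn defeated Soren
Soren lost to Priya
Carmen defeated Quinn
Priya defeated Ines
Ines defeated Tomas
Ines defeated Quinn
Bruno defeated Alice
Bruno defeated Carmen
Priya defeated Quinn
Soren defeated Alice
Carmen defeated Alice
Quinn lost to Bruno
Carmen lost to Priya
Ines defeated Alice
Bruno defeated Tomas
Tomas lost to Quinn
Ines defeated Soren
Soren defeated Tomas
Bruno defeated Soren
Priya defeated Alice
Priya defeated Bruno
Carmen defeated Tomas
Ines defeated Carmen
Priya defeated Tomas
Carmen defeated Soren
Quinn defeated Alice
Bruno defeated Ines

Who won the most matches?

Priya

Win totals: Carmen 4, Bruno 6, Soren 2, Ines 5, Priya 7, Alice 0, Quinn 3, Tomas 1.
Priya leads with 7 wins (next highest: 6).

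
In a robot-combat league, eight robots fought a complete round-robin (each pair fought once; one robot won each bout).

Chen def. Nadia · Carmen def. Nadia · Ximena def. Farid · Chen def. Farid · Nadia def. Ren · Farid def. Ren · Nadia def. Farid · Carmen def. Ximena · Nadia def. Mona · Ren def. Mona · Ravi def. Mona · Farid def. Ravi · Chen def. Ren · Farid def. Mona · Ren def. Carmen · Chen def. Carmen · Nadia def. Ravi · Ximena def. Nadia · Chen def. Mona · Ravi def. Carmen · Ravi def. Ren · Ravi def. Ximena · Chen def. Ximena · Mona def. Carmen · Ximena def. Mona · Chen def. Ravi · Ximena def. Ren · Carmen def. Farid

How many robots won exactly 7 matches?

Win totals: Ren 2, Chen 7, Ravi 4, Nadia 4, Ximena 4, Carmen 3, Mona 1, Farid 3.
Exactly 7: Chen — 1 robot.

1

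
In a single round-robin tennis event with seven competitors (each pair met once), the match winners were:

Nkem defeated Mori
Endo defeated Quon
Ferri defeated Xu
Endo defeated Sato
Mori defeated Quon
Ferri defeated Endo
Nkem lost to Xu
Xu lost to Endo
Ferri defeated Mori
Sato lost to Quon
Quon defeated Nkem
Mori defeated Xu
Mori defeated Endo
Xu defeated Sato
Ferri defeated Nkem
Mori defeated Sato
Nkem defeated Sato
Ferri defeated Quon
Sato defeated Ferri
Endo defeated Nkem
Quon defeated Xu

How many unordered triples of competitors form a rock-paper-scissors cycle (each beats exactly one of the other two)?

Win totals: Quon 3, Ferri 5, Sato 1, Mori 4, Xu 2, Endo 4, Nkem 2.
A competitor with w wins dominates both others in C(w,2) triples; summing gives 3 + 10 + 0 + 6 + 1 + 6 + 1 = 27 transitive triples.
Total triples C(7,3) = 35, so cyclic triples = 35 − 27 = 8.

8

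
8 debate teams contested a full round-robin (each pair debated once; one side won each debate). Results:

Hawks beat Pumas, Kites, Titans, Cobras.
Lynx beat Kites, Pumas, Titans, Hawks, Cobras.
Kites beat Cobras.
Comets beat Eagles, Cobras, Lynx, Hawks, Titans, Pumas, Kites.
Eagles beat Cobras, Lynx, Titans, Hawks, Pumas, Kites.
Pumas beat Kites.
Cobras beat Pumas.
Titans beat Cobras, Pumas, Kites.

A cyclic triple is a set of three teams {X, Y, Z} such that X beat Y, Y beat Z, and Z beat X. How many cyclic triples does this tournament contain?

Win totals: Pumas 1, Eagles 6, Titans 3, Comets 7, Kites 1, Lynx 5, Hawks 4, Cobras 1.
A team with w wins dominates both others in C(w,2) triples; summing gives 0 + 15 + 3 + 21 + 0 + 10 + 6 + 0 = 55 transitive triples.
Total triples C(8,3) = 56, so cyclic triples = 56 − 55 = 1.

1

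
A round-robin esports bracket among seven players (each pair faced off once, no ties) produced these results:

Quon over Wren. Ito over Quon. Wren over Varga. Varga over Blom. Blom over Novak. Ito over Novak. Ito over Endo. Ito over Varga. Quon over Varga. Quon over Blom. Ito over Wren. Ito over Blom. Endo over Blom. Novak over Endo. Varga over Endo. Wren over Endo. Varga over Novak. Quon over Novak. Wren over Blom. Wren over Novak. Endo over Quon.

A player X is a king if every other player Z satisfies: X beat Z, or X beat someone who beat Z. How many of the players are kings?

Novak cannot reach Wren, Varga, Ito in two steps.
Wren cannot reach Ito in two steps.
Varga cannot reach Wren, Ito in two steps.
Endo cannot reach Ito in two steps.
Quon cannot reach Ito in two steps.
Blom cannot reach Wren, Varga, Quon, Ito in two steps.
Ito reaches everyone (king).
Kings: Ito — 1.

1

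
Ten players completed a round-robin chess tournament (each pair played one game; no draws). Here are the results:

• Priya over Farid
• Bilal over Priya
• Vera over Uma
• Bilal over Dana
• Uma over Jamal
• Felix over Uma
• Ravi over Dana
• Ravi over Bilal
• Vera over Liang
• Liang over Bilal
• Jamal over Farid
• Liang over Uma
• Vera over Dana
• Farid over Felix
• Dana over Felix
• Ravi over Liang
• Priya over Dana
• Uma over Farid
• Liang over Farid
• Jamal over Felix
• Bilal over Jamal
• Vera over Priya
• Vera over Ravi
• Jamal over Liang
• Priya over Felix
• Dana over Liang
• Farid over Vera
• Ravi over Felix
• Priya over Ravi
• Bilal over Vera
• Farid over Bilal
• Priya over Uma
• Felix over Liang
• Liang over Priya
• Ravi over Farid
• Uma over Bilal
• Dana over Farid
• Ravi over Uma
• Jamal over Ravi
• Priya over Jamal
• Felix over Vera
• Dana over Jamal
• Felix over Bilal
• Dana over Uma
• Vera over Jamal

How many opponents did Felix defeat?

Felix's results: beat Bilal, Liang, Uma, Vera; lost to Farid, Priya, Ravi, Jamal, Dana.
That is 4 wins.

4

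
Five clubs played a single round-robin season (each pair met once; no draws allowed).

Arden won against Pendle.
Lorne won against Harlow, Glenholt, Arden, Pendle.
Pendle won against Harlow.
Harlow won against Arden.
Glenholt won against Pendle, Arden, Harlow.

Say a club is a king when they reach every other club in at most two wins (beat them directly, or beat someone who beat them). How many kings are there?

1

Arden cannot reach Glenholt, Lorne in two steps.
Glenholt cannot reach Lorne in two steps.
Harlow cannot reach Glenholt, Lorne in two steps.
Pendle cannot reach Glenholt, Lorne in two steps.
Lorne reaches everyone (king).
Kings: Lorne — 1.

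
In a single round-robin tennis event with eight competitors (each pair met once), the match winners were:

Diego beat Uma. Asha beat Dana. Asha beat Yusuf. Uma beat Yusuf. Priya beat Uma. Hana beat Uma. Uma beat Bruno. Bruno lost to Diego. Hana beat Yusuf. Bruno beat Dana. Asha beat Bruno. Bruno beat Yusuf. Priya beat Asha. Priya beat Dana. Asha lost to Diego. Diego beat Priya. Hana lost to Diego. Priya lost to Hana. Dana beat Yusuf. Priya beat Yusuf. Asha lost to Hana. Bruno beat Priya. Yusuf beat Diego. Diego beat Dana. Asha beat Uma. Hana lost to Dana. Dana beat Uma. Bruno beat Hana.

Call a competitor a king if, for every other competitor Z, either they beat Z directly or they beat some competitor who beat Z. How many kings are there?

Yusuf reaches everyone (king).
Dana reaches everyone (king).
Diego reaches everyone (king).
Bruno reaches everyone (king).
Asha reaches everyone (king).
Uma cannot reach Asha in two steps.
Priya reaches everyone (king).
Hana reaches everyone (king).
Kings: Yusuf, Dana, Diego, Bruno, Asha, Priya, Hana — 7.

7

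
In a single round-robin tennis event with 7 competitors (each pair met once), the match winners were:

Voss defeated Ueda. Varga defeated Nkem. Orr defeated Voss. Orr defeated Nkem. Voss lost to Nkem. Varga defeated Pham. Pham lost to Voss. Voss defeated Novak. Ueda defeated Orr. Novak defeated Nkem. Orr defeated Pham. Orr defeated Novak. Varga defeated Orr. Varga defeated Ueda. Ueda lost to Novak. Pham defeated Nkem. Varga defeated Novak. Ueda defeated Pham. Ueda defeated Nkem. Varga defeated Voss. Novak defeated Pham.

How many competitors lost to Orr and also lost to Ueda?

2

Orr beat: Voss, Pham, Nkem, Novak.
Ueda beat: Pham, Nkem, Orr.
Both beat: Pham, Nkem — 2.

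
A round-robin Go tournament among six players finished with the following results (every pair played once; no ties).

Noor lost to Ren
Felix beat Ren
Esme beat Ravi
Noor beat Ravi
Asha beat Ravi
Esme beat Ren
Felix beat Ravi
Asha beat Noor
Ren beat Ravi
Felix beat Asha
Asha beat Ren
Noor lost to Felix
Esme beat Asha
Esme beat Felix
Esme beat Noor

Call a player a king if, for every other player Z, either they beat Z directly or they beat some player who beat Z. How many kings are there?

Ravi cannot reach Felix, Asha, Noor, Ren, Esme in two steps.
Felix cannot reach Esme in two steps.
Asha cannot reach Felix, Esme in two steps.
Noor cannot reach Felix, Asha, Ren, Esme in two steps.
Ren cannot reach Felix, Asha, Esme in two steps.
Esme reaches everyone (king).
Kings: Esme — 1.

1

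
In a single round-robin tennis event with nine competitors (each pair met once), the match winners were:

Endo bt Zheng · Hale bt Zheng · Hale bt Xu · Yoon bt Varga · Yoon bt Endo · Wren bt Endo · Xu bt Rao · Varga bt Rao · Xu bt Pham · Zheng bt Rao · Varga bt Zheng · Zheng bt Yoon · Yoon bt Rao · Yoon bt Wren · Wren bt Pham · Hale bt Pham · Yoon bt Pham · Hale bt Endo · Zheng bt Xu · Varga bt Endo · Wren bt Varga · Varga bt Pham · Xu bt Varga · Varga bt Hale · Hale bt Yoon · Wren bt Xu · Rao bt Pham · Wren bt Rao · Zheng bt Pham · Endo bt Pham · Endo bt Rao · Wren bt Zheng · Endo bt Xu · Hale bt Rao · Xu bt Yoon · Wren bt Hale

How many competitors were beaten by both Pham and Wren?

Pham beat: no one.
Wren beat: Hale, Zheng, Rao, Varga, Pham, Endo, Xu.
No one was beaten by both.

0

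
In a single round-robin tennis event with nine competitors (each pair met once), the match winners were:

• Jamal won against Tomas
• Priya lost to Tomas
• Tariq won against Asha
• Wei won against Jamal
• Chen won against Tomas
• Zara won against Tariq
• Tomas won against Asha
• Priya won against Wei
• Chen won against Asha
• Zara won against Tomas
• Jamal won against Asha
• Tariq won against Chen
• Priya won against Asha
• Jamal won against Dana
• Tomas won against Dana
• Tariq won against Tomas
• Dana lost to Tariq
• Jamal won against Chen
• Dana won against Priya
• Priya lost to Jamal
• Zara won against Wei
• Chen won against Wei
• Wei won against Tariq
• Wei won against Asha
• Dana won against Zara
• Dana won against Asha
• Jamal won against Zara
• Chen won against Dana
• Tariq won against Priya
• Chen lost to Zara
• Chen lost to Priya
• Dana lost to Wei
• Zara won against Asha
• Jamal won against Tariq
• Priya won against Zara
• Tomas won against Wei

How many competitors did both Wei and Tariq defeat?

2

Wei beat: Jamal, Tariq, Dana, Asha.
Tariq beat: Dana, Tomas, Asha, Priya, Chen.
Both beat: Dana, Asha — 2.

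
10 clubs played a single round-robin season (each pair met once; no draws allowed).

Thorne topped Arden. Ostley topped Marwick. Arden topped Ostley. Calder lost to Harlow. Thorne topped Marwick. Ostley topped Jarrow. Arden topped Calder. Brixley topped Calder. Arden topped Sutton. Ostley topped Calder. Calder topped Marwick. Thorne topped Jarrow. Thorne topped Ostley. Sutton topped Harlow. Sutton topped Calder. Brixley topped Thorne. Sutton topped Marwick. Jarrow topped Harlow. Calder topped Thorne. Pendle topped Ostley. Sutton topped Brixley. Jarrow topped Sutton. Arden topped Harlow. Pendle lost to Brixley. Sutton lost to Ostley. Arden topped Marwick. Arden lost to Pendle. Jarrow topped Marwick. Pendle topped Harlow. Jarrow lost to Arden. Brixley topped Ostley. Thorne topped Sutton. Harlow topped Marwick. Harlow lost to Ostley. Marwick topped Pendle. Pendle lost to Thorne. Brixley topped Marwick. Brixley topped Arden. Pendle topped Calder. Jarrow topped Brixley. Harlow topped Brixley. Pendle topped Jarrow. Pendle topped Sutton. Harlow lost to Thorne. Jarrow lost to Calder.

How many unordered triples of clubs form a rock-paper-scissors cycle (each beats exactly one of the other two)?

Win totals: Calder 3, Ostley 5, Jarrow 4, Brixley 6, Harlow 3, Pendle 6, Arden 6, Thorne 7, Marwick 1, Sutton 4.
A club with w wins dominates both others in C(w,2) triples; summing gives 3 + 10 + 6 + 15 + 3 + 15 + 15 + 21 + 0 + 6 = 94 transitive triples.
Total triples C(10,3) = 120, so cyclic triples = 120 − 94 = 26.

26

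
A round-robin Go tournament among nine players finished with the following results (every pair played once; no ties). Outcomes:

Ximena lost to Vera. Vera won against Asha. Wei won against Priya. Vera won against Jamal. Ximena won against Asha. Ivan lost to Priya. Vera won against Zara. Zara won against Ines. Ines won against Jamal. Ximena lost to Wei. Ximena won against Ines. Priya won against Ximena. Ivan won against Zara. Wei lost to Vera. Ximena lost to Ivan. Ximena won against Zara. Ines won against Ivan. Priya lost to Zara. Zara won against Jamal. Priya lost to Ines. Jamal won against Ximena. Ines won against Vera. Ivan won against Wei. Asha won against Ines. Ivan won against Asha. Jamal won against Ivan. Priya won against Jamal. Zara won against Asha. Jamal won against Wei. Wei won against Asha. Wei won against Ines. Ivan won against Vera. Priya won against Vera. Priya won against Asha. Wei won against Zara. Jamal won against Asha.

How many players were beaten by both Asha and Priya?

Asha beat: Ines.
Priya beat: Vera, Jamal, Ivan, Asha, Ximena.
No one was beaten by both.

0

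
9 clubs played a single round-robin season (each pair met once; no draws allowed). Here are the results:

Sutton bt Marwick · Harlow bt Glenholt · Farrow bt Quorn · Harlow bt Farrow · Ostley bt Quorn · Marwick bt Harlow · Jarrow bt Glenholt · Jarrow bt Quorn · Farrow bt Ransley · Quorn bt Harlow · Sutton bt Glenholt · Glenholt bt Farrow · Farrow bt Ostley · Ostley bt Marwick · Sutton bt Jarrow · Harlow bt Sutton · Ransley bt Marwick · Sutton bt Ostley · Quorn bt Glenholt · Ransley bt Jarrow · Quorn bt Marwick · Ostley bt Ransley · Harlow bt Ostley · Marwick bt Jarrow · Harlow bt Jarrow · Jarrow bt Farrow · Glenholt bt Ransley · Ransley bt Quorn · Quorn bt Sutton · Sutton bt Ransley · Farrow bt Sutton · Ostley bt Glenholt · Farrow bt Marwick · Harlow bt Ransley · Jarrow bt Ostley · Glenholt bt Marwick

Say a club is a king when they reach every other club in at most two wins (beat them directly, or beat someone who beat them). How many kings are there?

Marwick reaches everyone (king).
Glenholt reaches everyone (king).
Farrow reaches everyone (king).
Quorn reaches everyone (king).
Ostley reaches everyone (king).
Sutton reaches everyone (king).
Harlow reaches everyone (king).
Ransley reaches everyone (king).
Jarrow reaches everyone (king).
Kings: Marwick, Glenholt, Farrow, Quorn, Ostley, Sutton, Harlow, Ransley, Jarrow — 9.

9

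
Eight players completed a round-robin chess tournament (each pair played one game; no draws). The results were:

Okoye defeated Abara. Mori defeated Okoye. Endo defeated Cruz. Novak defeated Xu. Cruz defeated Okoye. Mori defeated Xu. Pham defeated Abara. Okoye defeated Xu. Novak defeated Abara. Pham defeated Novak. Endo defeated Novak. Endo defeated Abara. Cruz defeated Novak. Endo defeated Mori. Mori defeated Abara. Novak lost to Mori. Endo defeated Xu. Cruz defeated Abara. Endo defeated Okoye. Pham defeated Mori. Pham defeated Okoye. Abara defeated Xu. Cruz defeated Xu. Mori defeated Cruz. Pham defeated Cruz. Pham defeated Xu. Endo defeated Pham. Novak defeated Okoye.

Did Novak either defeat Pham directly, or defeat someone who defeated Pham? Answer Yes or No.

Novak did not beat Pham directly.
Novak beat Okoye, Xu, Abara, but each of them lost to Pham. No two-step path.

No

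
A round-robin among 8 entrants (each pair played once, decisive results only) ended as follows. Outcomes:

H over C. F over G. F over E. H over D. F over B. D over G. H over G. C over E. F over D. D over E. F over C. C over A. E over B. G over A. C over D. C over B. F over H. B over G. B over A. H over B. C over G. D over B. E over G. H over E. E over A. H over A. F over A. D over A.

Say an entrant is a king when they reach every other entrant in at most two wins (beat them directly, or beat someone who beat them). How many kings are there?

1

A cannot reach B, C, D, E, F, G, H in two steps.
B cannot reach C, D, E, F, H in two steps.
C cannot reach F, H in two steps.
D cannot reach C, F, H in two steps.
E cannot reach C, D, F, H in two steps.
F reaches everyone (king).
G cannot reach B, C, D, E, F, H in two steps.
H cannot reach F in two steps.
Kings: F — 1.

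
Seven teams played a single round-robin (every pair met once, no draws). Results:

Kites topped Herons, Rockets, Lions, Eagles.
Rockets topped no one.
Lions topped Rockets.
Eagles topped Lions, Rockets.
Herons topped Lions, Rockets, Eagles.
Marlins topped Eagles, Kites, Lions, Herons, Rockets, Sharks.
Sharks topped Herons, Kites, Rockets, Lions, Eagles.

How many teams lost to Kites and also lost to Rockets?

Kites beat: Eagles, Herons, Rockets, Lions.
Rockets beat: no one.
No one was beaten by both.

0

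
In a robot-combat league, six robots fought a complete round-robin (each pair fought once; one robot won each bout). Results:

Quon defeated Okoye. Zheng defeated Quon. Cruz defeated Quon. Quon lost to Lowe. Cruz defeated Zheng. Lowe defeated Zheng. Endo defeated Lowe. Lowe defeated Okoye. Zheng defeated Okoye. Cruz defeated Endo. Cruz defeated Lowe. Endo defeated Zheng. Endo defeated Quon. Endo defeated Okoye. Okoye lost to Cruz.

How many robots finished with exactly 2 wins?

Win totals: Zheng 2, Endo 4, Lowe 3, Quon 1, Okoye 0, Cruz 5.
Exactly 2: Zheng — 1 robot.

1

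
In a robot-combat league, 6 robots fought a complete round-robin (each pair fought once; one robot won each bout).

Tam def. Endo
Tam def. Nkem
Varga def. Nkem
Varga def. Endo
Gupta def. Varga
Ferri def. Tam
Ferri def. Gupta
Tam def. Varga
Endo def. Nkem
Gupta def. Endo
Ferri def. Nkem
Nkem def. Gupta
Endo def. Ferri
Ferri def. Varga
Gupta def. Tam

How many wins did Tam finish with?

Tam's results: beat Endo, Varga, Nkem; lost to Ferri, Gupta.
That is 3 wins.

3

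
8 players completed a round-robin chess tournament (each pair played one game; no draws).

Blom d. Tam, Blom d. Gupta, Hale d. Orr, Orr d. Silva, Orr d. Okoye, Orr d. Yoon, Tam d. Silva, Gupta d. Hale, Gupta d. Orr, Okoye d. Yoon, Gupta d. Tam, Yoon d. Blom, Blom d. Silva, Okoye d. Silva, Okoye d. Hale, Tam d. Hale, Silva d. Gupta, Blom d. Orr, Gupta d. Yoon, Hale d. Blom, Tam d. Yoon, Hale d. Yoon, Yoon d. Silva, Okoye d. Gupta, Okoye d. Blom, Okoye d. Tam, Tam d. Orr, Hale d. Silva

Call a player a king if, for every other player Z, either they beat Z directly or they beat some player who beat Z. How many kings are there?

Tam reaches everyone (king).
Silva cannot reach Okoye, Blom in two steps.
Hale reaches everyone (king).
Okoye reaches everyone (king).
Gupta reaches everyone (king).
Yoon cannot reach Hale, Okoye in two steps.
Blom reaches everyone (king).
Orr reaches everyone (king).
Kings: Tam, Hale, Okoye, Gupta, Blom, Orr — 6.

6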